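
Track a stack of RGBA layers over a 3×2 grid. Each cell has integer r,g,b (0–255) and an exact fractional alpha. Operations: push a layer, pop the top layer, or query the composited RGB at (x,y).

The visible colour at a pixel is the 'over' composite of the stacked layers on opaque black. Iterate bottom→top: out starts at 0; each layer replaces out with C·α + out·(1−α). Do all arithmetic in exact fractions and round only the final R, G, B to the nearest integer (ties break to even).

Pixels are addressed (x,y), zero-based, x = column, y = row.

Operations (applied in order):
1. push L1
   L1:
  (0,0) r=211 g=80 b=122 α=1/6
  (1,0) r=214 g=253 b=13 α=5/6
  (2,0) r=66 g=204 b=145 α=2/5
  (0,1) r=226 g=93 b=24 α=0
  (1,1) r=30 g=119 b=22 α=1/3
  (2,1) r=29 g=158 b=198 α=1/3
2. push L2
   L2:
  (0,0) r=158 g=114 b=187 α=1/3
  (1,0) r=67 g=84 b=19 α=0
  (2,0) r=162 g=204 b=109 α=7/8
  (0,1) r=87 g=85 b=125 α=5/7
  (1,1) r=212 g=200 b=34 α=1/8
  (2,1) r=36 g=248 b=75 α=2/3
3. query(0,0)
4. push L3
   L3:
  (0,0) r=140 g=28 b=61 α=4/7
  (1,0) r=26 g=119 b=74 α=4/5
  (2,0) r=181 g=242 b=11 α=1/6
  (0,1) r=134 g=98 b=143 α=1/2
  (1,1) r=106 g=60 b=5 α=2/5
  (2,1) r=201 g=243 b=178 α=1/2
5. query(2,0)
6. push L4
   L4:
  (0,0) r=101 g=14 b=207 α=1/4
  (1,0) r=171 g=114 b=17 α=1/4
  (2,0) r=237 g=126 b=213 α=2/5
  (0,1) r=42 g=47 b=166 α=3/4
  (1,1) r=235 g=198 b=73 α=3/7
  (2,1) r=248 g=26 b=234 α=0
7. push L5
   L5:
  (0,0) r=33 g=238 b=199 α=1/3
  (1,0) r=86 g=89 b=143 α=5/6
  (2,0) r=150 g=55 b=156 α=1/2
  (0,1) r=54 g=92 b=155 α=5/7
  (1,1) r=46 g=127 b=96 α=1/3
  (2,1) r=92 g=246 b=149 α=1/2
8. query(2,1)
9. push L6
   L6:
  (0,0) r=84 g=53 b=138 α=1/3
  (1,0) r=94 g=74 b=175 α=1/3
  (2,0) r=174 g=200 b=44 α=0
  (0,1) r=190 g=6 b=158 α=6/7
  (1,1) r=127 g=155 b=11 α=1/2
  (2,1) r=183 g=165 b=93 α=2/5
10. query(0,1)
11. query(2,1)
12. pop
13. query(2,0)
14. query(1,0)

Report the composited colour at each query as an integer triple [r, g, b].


at x=0,y=0 over L1,L2:
L1 α=1/6: [211/6, 40/3, 61/3]
L2 α=1/3: [685/9, 422/9, 683/9]
= [76, 47, 76]

(2,0) stack=L1,L2,L3; from [0,0,0]:
after L1 α=2/5: [132/5, 408/5, 58]
after L2 α=7/8: [2901/20, 1887/10, 821/8]
after L3 α=1/6: [3625/24, 2371/12, 4193/48]
→ [151, 198, 87]

query (2,1) [L1,L2,L3,L4,L5] — begin 0,0,0
+L1 (α=1/3) → [29/3, 158/3, 66]
+L2 (α=2/3) → [245/9, 1646/9, 72]
+L3 (α=1/2) → [1027/9, 3833/18, 125]
+L4 (α=0) → [1027/9, 3833/18, 125]
+L5 (α=1/2) → [1855/18, 8261/36, 137]
rounded: [103, 229, 137]

(0,1) stack=L1,L2,L3,L4,L5,L6; from [0,0,0]:
after L1 α=0: [0, 0, 0]
after L2 α=5/7: [435/7, 425/7, 625/7]
after L3 α=1/2: [1373/14, 1111/14, 813/7]
after L4 α=3/4: [3137/56, 3085/56, 4299/28]
after L5 α=5/7: [10697/196, 15965/196, 15149/98]
after L6 α=6/7: [234137/1372, 23021/1372, 108053/686]
rounded: [171, 17, 158]

at x=2,y=1 over L1,L2,L3,L4,L5,L6:
L1 α=1/3: [29/3, 158/3, 66]
L2 α=2/3: [245/9, 1646/9, 72]
L3 α=1/2: [1027/9, 3833/18, 125]
L4 α=0: [1027/9, 3833/18, 125]
L5 α=1/2: [1855/18, 8261/36, 137]
L6 α=2/5: [4051/30, 12221/60, 597/5]
= [135, 204, 119]

(2,0) stack=L1,L2,L3,L4,L5; from [0,0,0]:
+L1 (α=2/5) → [132/5, 408/5, 58]
+L2 (α=7/8) → [2901/20, 1887/10, 821/8]
+L3 (α=1/6) → [3625/24, 2371/12, 4193/48]
+L4 (α=2/5) → [7417/40, 3379/20, 11009/80]
+L5 (α=1/2) → [13417/80, 4479/40, 23489/160]
= [168, 112, 147]

at x=1,y=0 over L1,L2,L3,L4,L5:
+L1 (α=5/6) → [535/3, 1265/6, 65/6]
+L2 (α=0) → [535/3, 1265/6, 65/6]
+L3 (α=4/5) → [847/15, 4121/30, 1841/30]
+L4 (α=1/4) → [851/10, 5261/40, 2011/40]
+L5 (α=5/6) → [1717/20, 7687/80, 30611/240]
rounded: [86, 96, 128]


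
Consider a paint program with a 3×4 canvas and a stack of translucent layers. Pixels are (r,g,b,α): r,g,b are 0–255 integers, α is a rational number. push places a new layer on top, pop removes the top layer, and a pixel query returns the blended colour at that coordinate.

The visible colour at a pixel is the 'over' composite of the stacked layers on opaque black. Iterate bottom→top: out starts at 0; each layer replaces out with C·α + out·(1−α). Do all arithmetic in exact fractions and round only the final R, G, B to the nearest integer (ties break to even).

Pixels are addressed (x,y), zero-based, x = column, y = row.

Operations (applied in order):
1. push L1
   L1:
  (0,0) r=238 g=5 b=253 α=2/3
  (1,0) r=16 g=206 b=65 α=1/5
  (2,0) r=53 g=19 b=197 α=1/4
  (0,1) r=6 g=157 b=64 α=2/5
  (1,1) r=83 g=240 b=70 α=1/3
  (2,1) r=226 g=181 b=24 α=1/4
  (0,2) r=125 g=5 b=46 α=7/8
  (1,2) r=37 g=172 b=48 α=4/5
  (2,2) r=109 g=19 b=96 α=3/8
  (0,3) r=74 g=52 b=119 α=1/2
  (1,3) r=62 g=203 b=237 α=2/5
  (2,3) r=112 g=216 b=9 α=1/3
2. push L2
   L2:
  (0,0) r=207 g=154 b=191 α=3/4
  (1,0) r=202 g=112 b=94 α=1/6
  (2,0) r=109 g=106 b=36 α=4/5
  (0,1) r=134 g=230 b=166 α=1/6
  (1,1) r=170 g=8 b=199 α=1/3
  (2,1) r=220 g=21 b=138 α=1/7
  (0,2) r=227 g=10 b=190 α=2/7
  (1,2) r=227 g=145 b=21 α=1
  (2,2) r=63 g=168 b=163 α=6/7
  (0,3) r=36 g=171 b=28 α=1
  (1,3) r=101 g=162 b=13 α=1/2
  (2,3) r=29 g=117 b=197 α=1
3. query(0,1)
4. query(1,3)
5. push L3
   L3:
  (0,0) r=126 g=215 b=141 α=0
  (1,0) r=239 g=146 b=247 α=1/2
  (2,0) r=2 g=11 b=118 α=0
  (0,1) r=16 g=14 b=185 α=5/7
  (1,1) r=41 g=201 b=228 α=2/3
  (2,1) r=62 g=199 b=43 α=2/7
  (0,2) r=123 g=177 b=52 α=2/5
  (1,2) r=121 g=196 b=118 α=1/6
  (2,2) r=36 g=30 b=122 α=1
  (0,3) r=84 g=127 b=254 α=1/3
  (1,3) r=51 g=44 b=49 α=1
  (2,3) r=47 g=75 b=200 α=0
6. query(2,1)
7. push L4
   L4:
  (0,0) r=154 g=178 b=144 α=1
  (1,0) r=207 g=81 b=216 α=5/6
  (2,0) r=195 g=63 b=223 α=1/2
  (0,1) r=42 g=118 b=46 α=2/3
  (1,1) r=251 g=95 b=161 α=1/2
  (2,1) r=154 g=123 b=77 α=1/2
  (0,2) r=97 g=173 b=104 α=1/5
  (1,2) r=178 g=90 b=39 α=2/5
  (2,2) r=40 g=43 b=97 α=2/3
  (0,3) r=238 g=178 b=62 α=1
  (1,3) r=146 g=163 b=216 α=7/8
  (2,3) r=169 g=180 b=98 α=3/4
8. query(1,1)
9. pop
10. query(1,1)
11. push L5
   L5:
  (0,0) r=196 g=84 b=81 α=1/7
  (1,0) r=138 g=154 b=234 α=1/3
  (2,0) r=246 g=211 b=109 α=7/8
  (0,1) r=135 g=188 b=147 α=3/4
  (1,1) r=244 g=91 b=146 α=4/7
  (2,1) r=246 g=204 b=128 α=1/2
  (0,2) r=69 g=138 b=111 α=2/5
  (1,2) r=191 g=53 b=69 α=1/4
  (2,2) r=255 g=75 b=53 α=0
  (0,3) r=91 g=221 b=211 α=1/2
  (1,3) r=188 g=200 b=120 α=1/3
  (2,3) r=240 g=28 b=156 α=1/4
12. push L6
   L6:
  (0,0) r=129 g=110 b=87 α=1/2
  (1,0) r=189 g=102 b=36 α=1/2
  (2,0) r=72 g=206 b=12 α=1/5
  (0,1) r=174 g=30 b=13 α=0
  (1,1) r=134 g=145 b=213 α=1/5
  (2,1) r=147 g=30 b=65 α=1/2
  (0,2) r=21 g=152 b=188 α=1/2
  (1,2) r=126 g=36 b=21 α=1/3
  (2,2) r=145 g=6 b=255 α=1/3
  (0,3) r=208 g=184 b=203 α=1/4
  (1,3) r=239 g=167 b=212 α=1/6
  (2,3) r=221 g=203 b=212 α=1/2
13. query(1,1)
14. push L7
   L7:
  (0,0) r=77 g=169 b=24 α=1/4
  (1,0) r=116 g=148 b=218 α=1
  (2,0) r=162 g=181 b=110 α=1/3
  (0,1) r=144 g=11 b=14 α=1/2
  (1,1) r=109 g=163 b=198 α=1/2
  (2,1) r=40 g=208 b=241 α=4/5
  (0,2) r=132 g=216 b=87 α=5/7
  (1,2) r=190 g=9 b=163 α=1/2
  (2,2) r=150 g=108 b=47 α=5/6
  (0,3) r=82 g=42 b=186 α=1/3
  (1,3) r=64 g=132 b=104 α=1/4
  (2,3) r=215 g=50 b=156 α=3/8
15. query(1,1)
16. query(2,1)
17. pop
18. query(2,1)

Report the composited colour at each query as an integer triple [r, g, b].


at x=0,y=1 over L1,L2:
L1 α=2/5: [12/5, 314/5, 128/5]
L2 α=1/6: [73/3, 272/3, 49]
→ [24, 91, 49]

(1,3) stack=L1,L2; from [0,0,0]:
after L1 α=2/5: [124/5, 406/5, 474/5]
after L2 α=1/2: [629/10, 608/5, 539/10]
rounded: [63, 122, 54]

(2,1) stack=L1,L2,L3; from [0,0,0]:
after L1 α=1/4: [113/2, 181/4, 6]
after L2 α=1/7: [559/7, 585/14, 174/7]
after L3 α=2/7: [3663/49, 8497/98, 1472/49]
→ [75, 87, 30]

at x=1,y=1 over L1,L2,L3,L4:
L1 α=1/3: [83/3, 80, 70/3]
L2 α=1/3: [676/9, 56, 737/9]
L3 α=2/3: [1414/27, 458/3, 4841/27]
L4 α=1/2: [8191/54, 743/6, 4594/27]
= [152, 124, 170]

query (1,1) [L1,L2,L3] — begin 0,0,0
L1 α=1/3: [83/3, 80, 70/3]
L2 α=1/3: [676/9, 56, 737/9]
L3 α=2/3: [1414/27, 458/3, 4841/27]
= [52, 153, 179]

query (1,1) [L1,L2,L3,L5,L6] — begin 0,0,0
after L1 α=1/3: [83/3, 80, 70/3]
after L2 α=1/3: [676/9, 56, 737/9]
after L3 α=2/3: [1414/27, 458/3, 4841/27]
after L5 α=4/7: [10198/63, 822/7, 10097/63]
after L6 α=1/5: [49234/315, 4303/35, 53807/315]
rounded: [156, 123, 171]

at x=1,y=1 over L1,L2,L3,L5,L6,L7:
+L1 (α=1/3) → [83/3, 80, 70/3]
+L2 (α=1/3) → [676/9, 56, 737/9]
+L3 (α=2/3) → [1414/27, 458/3, 4841/27]
+L5 (α=4/7) → [10198/63, 822/7, 10097/63]
+L6 (α=1/5) → [49234/315, 4303/35, 53807/315]
+L7 (α=1/2) → [83569/630, 5004/35, 116177/630]
rounded: [133, 143, 184]

at x=2,y=1 over L1,L2,L3,L5,L6,L7:
after L1 α=1/4: [113/2, 181/4, 6]
after L2 α=1/7: [559/7, 585/14, 174/7]
after L3 α=2/7: [3663/49, 8497/98, 1472/49]
after L5 α=1/2: [15717/98, 28489/196, 3872/49]
after L6 α=1/2: [30123/196, 34369/392, 7057/98]
after L7 α=4/5: [61483/980, 360513/1960, 101529/490]
= [63, 184, 207]

query (2,1) [L1,L2,L3,L5,L6] — begin 0,0,0
L1 α=1/4: [113/2, 181/4, 6]
L2 α=1/7: [559/7, 585/14, 174/7]
L3 α=2/7: [3663/49, 8497/98, 1472/49]
L5 α=1/2: [15717/98, 28489/196, 3872/49]
L6 α=1/2: [30123/196, 34369/392, 7057/98]
= [154, 88, 72]


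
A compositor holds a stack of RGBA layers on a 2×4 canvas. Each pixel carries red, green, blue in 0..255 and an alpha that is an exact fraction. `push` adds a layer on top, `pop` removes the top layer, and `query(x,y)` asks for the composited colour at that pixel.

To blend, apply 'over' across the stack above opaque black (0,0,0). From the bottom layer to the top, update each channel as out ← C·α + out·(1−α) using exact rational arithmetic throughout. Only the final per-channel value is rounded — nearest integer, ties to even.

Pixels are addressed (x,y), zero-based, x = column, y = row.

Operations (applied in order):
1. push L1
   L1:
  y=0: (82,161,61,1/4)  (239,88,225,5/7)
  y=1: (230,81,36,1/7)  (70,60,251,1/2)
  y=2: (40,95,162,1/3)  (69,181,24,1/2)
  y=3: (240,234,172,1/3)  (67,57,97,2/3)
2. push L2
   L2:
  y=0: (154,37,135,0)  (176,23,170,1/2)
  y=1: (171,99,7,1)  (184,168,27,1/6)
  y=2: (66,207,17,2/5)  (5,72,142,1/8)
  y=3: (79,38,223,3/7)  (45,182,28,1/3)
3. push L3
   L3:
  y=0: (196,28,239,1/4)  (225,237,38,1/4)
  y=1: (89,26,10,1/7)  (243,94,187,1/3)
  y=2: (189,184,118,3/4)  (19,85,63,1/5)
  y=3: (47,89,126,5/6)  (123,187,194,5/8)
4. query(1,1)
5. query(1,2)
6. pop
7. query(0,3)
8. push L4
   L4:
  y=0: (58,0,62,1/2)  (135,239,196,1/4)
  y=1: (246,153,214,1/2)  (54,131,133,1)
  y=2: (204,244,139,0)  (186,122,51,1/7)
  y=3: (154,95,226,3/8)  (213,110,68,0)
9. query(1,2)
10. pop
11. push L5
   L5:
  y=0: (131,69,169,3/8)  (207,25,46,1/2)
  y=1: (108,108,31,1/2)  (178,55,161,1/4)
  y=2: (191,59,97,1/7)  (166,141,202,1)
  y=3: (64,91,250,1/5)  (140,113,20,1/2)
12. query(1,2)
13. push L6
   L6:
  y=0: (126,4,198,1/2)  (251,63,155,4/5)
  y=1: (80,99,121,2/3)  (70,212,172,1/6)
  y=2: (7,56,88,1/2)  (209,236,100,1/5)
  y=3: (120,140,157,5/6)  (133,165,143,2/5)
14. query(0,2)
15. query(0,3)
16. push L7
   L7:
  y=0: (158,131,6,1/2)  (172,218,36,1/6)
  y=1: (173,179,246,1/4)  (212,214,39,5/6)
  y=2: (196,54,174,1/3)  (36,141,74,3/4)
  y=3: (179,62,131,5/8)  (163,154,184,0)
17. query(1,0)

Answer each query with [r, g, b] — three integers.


query (1,1) [L1,L2,L3] — begin 0,0,0
+L1 (α=1/2) → [35, 30, 251/2]
+L2 (α=1/6) → [359/6, 53, 1309/12]
+L3 (α=1/3) → [1088/9, 200/3, 2431/18]
rounded: [121, 67, 135]

(1,2) stack=L1,L2,L3; from [0,0,0]:
after L1 α=1/2: [69/2, 181/2, 12]
after L2 α=1/8: [493/16, 1411/16, 113/4]
after L3 α=1/5: [569/20, 1751/20, 176/5]
rounded: [28, 88, 35]

at x=0,y=3 over L1,L2:
+L1 (α=1/3) → [80, 78, 172/3]
+L2 (α=3/7) → [557/7, 426/7, 385/3]
→ [80, 61, 128]

query (1,2) [L1,L2,L4] — begin 0,0,0
after L1 α=1/2: [69/2, 181/2, 12]
after L2 α=1/8: [493/16, 1411/16, 113/4]
after L4 α=1/7: [2967/56, 5209/56, 63/2]
rounded: [53, 93, 32]

query (1,2) [L1,L2,L5] — begin 0,0,0
L1 α=1/2: [69/2, 181/2, 12]
L2 α=1/8: [493/16, 1411/16, 113/4]
L5 α=1: [166, 141, 202]
rounded: [166, 141, 202]

query (0,2) [L1,L2,L5,L6] — begin 0,0,0
after L1 α=1/3: [40/3, 95/3, 54]
after L2 α=2/5: [172/5, 509/5, 196/5]
after L5 α=1/7: [1987/35, 3349/35, 1661/35]
after L6 α=1/2: [1116/35, 5309/70, 4741/70]
→ [32, 76, 68]

at x=0,y=3 over L1,L2,L5,L6:
after L1 α=1/3: [80, 78, 172/3]
after L2 α=3/7: [557/7, 426/7, 385/3]
after L5 α=1/5: [2676/35, 2341/35, 458/3]
after L6 α=5/6: [3946/35, 8947/70, 2813/18]
= [113, 128, 156]

at x=1,y=0 over L1,L2,L5,L6,L7:
after L1 α=5/7: [1195/7, 440/7, 1125/7]
after L2 α=1/2: [2427/14, 601/14, 2315/14]
after L5 α=1/2: [5325/28, 951/28, 2959/28]
after L6 α=4/5: [33437/140, 8007/140, 20319/140]
after L7 α=1/6: [12751/56, 14111/168, 7109/56]
= [228, 84, 127]


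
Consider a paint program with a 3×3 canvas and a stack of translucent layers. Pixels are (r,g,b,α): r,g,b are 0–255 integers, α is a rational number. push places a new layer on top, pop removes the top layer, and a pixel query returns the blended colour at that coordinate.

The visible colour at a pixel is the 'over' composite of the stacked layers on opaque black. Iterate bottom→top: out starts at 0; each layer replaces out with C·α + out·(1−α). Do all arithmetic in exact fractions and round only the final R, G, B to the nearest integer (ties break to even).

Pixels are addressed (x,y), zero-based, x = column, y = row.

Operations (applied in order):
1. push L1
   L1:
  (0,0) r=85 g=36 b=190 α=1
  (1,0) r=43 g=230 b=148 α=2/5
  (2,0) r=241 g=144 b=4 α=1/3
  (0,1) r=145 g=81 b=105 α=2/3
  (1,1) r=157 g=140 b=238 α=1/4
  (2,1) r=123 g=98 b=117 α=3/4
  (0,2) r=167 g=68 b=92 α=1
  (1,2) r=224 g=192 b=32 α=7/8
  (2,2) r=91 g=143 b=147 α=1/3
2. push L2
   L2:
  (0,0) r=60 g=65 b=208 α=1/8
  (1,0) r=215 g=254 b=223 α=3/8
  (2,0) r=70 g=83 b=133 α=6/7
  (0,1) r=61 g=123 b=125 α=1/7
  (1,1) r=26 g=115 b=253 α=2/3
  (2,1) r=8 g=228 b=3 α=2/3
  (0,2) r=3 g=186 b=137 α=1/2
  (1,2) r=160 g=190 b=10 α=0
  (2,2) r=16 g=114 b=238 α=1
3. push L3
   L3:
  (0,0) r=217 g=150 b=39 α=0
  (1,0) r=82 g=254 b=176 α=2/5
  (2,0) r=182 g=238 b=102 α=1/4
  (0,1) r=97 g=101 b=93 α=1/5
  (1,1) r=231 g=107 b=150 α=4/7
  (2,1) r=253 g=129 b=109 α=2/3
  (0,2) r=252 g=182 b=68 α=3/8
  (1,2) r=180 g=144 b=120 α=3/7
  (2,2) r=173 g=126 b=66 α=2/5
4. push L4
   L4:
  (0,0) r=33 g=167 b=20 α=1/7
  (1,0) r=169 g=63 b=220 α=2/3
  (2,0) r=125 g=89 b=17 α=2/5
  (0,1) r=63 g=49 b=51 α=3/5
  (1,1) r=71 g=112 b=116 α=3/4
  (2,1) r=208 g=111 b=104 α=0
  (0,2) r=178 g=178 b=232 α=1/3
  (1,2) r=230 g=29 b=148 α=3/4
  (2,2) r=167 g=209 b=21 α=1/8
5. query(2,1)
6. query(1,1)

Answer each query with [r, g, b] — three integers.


query (2,1) [L1,L2,L3,L4] — begin 0,0,0
L1 α=3/4: [369/4, 147/2, 351/4]
L2 α=2/3: [433/12, 353/2, 125/4]
L3 α=2/3: [6505/36, 869/6, 997/12]
L4 α=0: [6505/36, 869/6, 997/12]
rounded: [181, 145, 83]

at x=1,y=1 over L1,L2,L3,L4:
after L1 α=1/4: [157/4, 35, 119/2]
after L2 α=2/3: [365/12, 265/3, 377/2]
after L3 α=4/7: [4061/28, 99, 333/2]
after L4 α=3/4: [10025/112, 435/4, 1029/8]
→ [90, 109, 129]


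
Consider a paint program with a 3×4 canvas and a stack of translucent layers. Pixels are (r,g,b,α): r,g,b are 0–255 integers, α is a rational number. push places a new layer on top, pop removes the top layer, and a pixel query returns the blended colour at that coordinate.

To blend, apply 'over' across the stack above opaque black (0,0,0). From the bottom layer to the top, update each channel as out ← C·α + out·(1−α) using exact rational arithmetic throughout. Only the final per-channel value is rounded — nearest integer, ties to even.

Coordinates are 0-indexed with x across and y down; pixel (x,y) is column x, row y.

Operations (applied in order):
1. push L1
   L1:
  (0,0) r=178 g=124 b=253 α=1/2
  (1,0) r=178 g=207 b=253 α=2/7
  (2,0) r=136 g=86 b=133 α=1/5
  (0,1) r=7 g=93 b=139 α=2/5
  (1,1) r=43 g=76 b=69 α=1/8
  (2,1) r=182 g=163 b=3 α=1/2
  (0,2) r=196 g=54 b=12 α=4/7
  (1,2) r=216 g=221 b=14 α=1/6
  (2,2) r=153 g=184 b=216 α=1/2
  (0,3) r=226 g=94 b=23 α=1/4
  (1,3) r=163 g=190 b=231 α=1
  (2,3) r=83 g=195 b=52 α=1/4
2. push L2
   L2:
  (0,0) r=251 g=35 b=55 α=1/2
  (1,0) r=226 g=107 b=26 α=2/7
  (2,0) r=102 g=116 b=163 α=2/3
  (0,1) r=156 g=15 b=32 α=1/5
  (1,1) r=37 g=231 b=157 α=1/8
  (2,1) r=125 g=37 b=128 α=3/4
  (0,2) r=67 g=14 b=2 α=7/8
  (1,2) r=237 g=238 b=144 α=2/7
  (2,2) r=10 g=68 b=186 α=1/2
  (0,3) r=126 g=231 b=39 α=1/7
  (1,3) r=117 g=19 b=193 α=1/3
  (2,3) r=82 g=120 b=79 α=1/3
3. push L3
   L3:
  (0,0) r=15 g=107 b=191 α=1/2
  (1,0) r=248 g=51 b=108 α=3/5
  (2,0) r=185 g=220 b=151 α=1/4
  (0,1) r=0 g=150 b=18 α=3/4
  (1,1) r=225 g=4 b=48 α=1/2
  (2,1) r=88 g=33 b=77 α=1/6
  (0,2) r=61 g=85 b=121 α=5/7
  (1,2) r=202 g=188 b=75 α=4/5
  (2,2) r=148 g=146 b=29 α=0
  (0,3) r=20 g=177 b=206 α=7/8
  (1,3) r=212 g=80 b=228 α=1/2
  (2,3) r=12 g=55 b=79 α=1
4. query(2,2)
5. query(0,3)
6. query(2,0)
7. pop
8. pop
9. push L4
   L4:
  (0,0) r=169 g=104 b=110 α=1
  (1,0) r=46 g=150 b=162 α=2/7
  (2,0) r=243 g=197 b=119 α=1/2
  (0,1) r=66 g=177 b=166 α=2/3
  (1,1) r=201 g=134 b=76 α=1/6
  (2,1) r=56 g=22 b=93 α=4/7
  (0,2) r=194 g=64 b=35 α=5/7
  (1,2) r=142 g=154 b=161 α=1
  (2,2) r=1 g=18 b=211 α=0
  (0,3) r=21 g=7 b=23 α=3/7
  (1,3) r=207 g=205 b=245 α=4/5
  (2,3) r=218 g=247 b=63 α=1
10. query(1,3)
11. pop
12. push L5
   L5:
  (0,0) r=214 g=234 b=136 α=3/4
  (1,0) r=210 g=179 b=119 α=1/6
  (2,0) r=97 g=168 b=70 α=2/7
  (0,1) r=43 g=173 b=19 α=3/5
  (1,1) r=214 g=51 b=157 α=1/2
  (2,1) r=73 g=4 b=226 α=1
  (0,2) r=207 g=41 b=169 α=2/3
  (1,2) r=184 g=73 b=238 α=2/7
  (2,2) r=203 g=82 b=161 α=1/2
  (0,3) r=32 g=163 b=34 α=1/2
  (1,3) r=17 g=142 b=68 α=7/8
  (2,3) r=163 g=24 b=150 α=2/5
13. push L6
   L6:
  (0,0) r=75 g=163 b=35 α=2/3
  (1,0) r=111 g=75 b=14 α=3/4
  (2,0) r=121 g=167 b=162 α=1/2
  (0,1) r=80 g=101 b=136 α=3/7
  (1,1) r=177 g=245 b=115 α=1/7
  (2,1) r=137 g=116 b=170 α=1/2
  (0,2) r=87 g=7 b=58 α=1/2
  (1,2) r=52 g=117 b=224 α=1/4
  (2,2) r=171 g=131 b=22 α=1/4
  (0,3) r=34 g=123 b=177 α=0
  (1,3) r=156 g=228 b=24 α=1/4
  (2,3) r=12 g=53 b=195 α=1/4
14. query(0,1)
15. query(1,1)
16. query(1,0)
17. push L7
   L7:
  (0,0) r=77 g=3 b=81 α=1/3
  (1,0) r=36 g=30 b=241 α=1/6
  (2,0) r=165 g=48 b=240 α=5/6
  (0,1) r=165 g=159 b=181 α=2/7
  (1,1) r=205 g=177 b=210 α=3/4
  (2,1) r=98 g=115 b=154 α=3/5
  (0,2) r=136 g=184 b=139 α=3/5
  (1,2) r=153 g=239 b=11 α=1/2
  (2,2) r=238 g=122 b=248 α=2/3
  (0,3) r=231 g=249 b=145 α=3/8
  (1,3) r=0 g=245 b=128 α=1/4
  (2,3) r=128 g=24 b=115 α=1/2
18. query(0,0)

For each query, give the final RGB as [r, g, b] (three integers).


at x=2,y=2 over L1,L2,L3:
L1 α=1/2: [153/2, 92, 108]
L2 α=1/2: [173/4, 80, 147]
L3 α=0: [173/4, 80, 147]
= [43, 80, 147]

(0,3) stack=L1,L2,L3; from [0,0,0]:
L1 α=1/4: [113/2, 47/2, 23/4]
L2 α=1/7: [465/7, 372/7, 21/2]
L3 α=7/8: [1445/56, 9045/56, 2905/16]
= [26, 162, 182]

at x=2,y=0 over L1,L2,L3:
L1 α=1/5: [136/5, 86/5, 133/5]
L2 α=2/3: [1156/15, 1246/15, 1763/15]
L3 α=1/4: [2081/20, 1173/10, 1259/10]
= [104, 117, 126]

(1,3) stack=L1,L4; from [0,0,0]:
after L1 α=1: [163, 190, 231]
after L4 α=4/5: [991/5, 202, 1211/5]
= [198, 202, 242]

query (0,1) [L1,L5,L6] — begin 0,0,0
+L1 (α=2/5) → [14/5, 186/5, 278/5]
+L5 (α=3/5) → [673/25, 2967/25, 841/25]
+L6 (α=3/7) → [8692/175, 19443/175, 13564/175]
→ [50, 111, 78]

query (1,1) [L1,L5,L6] — begin 0,0,0
+L1 (α=1/8) → [43/8, 19/2, 69/8]
+L5 (α=1/2) → [1755/16, 121/4, 1325/16]
+L6 (α=1/7) → [6681/56, 853/14, 4895/56]
rounded: [119, 61, 87]

query (1,0) [L1,L5,L6] — begin 0,0,0
+L1 (α=2/7) → [356/7, 414/7, 506/7]
+L5 (α=1/6) → [1625/21, 3323/42, 1121/14]
+L6 (α=3/4) → [4309/42, 12773/168, 1709/56]
= [103, 76, 31]

at x=0,y=0 over L1,L5,L6,L7:
+L1 (α=1/2) → [89, 62, 253/2]
+L5 (α=3/4) → [731/4, 191, 1069/8]
+L6 (α=2/3) → [1331/12, 517/3, 543/8]
+L7 (α=1/3) → [1793/18, 1043/9, 289/4]
= [100, 116, 72]


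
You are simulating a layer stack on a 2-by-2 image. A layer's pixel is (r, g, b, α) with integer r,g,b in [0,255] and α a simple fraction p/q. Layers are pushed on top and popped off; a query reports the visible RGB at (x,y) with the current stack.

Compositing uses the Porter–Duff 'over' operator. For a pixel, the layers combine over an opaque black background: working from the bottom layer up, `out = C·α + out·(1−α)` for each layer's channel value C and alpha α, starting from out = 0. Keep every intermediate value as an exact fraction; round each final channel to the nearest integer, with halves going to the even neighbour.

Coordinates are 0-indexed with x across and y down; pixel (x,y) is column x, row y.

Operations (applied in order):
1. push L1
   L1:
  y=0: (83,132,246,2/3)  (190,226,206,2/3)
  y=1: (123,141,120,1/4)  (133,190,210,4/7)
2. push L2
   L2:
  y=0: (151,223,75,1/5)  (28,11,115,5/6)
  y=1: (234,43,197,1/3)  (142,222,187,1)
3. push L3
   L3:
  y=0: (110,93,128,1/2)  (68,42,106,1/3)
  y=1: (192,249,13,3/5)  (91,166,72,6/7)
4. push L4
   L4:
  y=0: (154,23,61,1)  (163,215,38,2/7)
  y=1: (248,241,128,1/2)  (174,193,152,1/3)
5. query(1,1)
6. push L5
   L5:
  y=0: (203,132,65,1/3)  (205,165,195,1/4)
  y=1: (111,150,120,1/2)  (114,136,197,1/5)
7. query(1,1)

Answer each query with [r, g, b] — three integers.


query (1,1) [L1,L2,L3,L4] — begin 0,0,0
after L1 α=4/7: [76, 760/7, 120]
after L2 α=1: [142, 222, 187]
after L3 α=6/7: [688/7, 174, 619/7]
after L4 α=1/3: [2594/21, 541/3, 2302/21]
rounded: [124, 180, 110]

query (1,1) [L1,L2,L3,L4,L5] — begin 0,0,0
L1 α=4/7: [76, 760/7, 120]
L2 α=1: [142, 222, 187]
L3 α=6/7: [688/7, 174, 619/7]
L4 α=1/3: [2594/21, 541/3, 2302/21]
L5 α=1/5: [2554/21, 2572/15, 2669/21]
rounded: [122, 171, 127]


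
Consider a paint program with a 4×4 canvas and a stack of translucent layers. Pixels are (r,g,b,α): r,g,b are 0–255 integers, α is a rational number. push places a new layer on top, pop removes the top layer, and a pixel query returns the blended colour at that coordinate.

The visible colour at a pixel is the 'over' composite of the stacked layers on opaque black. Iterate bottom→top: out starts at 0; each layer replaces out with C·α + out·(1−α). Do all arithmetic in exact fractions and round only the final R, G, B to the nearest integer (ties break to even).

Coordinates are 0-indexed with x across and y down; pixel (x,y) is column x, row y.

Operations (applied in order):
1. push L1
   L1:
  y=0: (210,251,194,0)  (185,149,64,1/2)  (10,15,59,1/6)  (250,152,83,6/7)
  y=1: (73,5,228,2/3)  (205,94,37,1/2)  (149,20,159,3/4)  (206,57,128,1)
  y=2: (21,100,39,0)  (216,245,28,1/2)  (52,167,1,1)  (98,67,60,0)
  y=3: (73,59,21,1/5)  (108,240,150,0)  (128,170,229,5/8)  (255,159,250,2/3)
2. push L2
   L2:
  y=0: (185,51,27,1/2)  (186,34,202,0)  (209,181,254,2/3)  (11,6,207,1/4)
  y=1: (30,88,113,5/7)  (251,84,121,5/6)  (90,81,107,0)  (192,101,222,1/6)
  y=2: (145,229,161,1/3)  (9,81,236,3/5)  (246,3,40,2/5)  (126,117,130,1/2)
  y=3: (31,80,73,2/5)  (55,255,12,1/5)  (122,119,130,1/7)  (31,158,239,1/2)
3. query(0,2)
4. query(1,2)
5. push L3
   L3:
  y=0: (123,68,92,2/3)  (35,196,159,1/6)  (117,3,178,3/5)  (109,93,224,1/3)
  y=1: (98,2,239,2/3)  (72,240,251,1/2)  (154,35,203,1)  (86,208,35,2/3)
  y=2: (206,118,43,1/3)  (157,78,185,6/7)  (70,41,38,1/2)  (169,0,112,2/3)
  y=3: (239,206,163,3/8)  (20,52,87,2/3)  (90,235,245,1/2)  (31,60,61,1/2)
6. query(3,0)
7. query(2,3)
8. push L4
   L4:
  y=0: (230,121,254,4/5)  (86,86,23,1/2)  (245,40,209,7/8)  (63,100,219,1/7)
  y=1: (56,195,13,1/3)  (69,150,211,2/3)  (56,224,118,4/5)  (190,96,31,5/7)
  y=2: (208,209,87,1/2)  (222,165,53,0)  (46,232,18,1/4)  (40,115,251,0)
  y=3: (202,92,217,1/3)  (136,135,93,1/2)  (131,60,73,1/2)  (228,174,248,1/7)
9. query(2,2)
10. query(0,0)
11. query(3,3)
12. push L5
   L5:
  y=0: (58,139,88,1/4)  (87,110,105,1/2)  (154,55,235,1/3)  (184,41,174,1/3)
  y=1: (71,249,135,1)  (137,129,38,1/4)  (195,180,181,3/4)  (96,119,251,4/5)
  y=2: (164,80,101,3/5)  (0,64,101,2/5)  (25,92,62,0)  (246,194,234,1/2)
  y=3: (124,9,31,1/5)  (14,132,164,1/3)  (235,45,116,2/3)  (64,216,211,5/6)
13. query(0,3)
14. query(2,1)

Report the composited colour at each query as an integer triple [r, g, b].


query (0,2) [L1,L2] — begin 0,0,0
after L1 α=0: [0, 0, 0]
after L2 α=1/3: [145/3, 229/3, 161/3]
rounded: [48, 76, 54]

at x=1,y=2 over L1,L2:
after L1 α=1/2: [108, 245/2, 14]
after L2 α=3/5: [243/5, 488/5, 736/5]
→ [49, 98, 147]

at x=3,y=0 over L1,L2,L3:
after L1 α=6/7: [1500/7, 912/7, 498/7]
after L2 α=1/4: [4577/28, 1389/14, 2943/28]
after L3 α=1/3: [6103/42, 680/7, 6079/42]
→ [145, 97, 145]

(2,3) stack=L1,L2,L3; from [0,0,0]:
after L1 α=5/8: [80, 425/4, 1145/8]
after L2 α=1/7: [86, 1513/14, 565/4]
after L3 α=1/2: [88, 4803/28, 1545/8]
→ [88, 172, 193]

at x=2,y=2 over L1,L2,L3,L4:
L1 α=1: [52, 167, 1]
L2 α=2/5: [648/5, 507/5, 83/5]
L3 α=1/2: [499/5, 356/5, 273/10]
L4 α=1/4: [1727/20, 557/5, 999/40]
= [86, 111, 25]

at x=0,y=0 over L1,L2,L3,L4:
after L1 α=0: [0, 0, 0]
after L2 α=1/2: [185/2, 51/2, 27/2]
after L3 α=2/3: [677/6, 323/6, 395/6]
after L4 α=4/5: [6197/30, 3227/30, 6491/30]
rounded: [207, 108, 216]

at x=3,y=3 over L1,L2,L3,L4:
after L1 α=2/3: [170, 106, 500/3]
after L2 α=1/2: [201/2, 132, 1217/6]
after L3 α=1/2: [263/4, 96, 1583/12]
after L4 α=1/7: [1245/14, 750/7, 297/2]
= [89, 107, 148]

at x=0,y=3 over L1,L2,L3,L4,L5:
L1 α=1/5: [73/5, 59/5, 21/5]
L2 α=2/5: [529/25, 977/25, 793/25]
L3 α=3/8: [2057/20, 4067/40, 1619/20]
L4 α=1/3: [1359/10, 1969/20, 1263/10]
L5 α=1/5: [3338/25, 2014/25, 2681/25]
= [134, 81, 107]

(2,1) stack=L1,L2,L3,L4,L5; from [0,0,0]:
L1 α=3/4: [447/4, 15, 477/4]
L2 α=0: [447/4, 15, 477/4]
L3 α=1: [154, 35, 203]
L4 α=4/5: [378/5, 931/5, 135]
L5 α=3/4: [3303/20, 3631/20, 339/2]
rounded: [165, 182, 170]


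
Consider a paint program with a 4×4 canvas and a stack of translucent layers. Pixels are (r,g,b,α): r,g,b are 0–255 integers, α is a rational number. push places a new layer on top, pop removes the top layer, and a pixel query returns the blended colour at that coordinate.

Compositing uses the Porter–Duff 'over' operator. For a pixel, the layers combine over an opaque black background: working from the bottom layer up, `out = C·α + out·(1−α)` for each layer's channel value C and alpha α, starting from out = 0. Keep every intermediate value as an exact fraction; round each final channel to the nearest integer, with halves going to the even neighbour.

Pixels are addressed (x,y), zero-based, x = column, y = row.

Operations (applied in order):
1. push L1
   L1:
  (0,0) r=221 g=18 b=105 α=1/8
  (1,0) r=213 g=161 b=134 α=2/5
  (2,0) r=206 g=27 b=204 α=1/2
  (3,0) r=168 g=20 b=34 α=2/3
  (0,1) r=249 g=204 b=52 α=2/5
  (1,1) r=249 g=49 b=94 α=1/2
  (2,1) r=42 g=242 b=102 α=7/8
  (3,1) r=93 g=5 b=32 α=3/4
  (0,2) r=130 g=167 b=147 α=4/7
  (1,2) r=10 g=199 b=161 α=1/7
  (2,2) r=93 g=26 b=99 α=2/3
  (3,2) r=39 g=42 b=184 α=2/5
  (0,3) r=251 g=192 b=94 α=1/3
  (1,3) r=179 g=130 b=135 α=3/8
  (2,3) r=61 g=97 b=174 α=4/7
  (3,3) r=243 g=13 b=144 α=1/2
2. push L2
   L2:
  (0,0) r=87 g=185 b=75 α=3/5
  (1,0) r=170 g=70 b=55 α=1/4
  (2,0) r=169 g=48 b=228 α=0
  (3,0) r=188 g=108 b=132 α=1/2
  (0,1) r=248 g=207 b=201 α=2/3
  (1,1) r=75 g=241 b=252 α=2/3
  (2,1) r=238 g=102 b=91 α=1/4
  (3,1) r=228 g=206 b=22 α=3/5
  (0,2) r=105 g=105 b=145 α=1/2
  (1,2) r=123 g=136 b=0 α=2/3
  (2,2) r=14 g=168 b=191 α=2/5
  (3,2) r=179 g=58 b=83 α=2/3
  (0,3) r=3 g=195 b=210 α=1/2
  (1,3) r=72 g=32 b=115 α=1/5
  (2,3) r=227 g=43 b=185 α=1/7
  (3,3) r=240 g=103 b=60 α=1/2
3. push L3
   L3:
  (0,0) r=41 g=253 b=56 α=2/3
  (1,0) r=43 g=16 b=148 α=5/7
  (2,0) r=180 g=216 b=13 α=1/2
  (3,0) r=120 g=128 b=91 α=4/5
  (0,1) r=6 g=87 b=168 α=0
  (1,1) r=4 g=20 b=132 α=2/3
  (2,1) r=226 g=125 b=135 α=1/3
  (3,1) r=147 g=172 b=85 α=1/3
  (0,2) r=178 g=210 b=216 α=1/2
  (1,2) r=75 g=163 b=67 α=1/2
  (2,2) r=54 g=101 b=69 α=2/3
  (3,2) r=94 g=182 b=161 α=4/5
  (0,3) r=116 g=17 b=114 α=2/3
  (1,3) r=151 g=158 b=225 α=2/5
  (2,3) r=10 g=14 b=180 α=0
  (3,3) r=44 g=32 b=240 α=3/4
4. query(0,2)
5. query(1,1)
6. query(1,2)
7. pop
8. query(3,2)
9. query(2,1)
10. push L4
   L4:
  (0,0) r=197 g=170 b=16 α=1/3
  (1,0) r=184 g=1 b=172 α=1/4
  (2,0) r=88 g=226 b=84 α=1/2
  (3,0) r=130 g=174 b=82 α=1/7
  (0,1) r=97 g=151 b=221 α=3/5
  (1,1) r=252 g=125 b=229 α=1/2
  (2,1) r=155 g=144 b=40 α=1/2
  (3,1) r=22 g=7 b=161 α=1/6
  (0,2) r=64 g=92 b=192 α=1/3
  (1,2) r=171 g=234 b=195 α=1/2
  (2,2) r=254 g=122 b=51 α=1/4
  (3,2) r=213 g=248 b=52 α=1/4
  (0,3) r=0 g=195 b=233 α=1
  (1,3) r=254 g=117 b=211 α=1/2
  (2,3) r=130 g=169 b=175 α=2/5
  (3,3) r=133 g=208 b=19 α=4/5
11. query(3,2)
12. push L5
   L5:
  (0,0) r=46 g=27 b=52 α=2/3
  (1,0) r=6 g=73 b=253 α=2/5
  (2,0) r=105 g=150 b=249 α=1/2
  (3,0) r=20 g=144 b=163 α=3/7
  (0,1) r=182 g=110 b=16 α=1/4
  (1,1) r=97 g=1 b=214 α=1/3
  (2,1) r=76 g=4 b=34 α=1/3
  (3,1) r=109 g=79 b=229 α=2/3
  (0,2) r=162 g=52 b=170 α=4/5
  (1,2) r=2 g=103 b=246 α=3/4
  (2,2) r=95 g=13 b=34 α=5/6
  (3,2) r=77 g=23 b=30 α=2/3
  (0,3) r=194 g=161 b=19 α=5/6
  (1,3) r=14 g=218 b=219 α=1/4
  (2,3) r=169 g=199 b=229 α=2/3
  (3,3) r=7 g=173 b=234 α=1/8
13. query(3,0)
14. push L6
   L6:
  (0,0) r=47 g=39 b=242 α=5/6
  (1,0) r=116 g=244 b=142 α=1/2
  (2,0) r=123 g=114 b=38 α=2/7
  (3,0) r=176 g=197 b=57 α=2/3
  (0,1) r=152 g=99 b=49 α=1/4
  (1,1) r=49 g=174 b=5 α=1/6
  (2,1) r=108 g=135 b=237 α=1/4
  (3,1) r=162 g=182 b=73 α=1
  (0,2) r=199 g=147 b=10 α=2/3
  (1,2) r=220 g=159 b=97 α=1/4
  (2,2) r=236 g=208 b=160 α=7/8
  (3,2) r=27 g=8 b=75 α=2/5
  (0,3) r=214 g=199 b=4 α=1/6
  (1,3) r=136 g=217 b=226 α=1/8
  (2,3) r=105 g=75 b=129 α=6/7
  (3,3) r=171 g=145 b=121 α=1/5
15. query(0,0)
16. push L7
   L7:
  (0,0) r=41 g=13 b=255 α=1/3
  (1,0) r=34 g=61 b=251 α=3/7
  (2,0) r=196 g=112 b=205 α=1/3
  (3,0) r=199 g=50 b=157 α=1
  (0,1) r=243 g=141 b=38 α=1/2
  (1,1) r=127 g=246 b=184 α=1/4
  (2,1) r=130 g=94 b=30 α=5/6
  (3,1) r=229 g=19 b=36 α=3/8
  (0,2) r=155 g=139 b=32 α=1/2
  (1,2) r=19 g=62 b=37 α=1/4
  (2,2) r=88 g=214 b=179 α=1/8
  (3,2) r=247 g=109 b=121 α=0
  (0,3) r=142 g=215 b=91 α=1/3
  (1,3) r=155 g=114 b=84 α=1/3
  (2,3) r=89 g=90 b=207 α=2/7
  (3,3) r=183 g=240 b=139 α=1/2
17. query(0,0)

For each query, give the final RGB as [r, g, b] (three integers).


at x=0,y=2 over L1,L2,L3:
after L1 α=4/7: [520/7, 668/7, 84]
after L2 α=1/2: [1255/14, 1403/14, 229/2]
after L3 α=1/2: [3747/28, 4343/28, 661/4]
→ [134, 155, 165]

at x=1,y=1 over L1,L2,L3:
after L1 α=1/2: [249/2, 49/2, 47]
after L2 α=2/3: [183/2, 1013/6, 551/3]
after L3 α=2/3: [199/6, 1253/18, 1343/9]
→ [33, 70, 149]

query (1,2) [L1,L2,L3] — begin 0,0,0
L1 α=1/7: [10/7, 199/7, 23]
L2 α=2/3: [1732/21, 701/7, 23/3]
L3 α=1/2: [3307/42, 921/7, 112/3]
→ [79, 132, 37]

(3,2) stack=L1,L2; from [0,0,0]:
L1 α=2/5: [78/5, 84/5, 368/5]
L2 α=2/3: [1868/15, 664/15, 1198/15]
→ [125, 44, 80]

query (2,1) [L1,L2] — begin 0,0,0
+L1 (α=7/8) → [147/4, 847/4, 357/4]
+L2 (α=1/4) → [1393/16, 2949/16, 1435/16]
→ [87, 184, 90]

query (3,2) [L1,L2,L4] — begin 0,0,0
+L1 (α=2/5) → [78/5, 84/5, 368/5]
+L2 (α=2/3) → [1868/15, 664/15, 1198/15]
+L4 (α=1/4) → [2933/20, 476/5, 729/10]
= [147, 95, 73]

(3,0) stack=L1,L2,L4,L5; from [0,0,0]:
L1 α=2/3: [112, 40/3, 68/3]
L2 α=1/2: [150, 182/3, 232/3]
L4 α=1/7: [1030/7, 538/7, 78]
L5 α=3/7: [4540/49, 5176/49, 801/7]
→ [93, 106, 114]

query (0,0) [L1,L2,L4,L5,L6] — begin 0,0,0
+L1 (α=1/8) → [221/8, 9/4, 105/8]
+L2 (α=3/5) → [253/4, 1119/10, 201/4]
+L4 (α=1/3) → [647/6, 1969/15, 233/6]
+L5 (α=2/3) → [1199/18, 2779/45, 857/18]
+L6 (α=5/6) → [5429/108, 5777/135, 22637/108]
→ [50, 43, 210]

query (0,0) [L1,L2,L4,L5,L6,L7] — begin 0,0,0
L1 α=1/8: [221/8, 9/4, 105/8]
L2 α=3/5: [253/4, 1119/10, 201/4]
L4 α=1/3: [647/6, 1969/15, 233/6]
L5 α=2/3: [1199/18, 2779/45, 857/18]
L6 α=5/6: [5429/108, 5777/135, 22637/108]
L7 α=1/3: [7643/162, 13309/405, 36407/162]
= [47, 33, 225]


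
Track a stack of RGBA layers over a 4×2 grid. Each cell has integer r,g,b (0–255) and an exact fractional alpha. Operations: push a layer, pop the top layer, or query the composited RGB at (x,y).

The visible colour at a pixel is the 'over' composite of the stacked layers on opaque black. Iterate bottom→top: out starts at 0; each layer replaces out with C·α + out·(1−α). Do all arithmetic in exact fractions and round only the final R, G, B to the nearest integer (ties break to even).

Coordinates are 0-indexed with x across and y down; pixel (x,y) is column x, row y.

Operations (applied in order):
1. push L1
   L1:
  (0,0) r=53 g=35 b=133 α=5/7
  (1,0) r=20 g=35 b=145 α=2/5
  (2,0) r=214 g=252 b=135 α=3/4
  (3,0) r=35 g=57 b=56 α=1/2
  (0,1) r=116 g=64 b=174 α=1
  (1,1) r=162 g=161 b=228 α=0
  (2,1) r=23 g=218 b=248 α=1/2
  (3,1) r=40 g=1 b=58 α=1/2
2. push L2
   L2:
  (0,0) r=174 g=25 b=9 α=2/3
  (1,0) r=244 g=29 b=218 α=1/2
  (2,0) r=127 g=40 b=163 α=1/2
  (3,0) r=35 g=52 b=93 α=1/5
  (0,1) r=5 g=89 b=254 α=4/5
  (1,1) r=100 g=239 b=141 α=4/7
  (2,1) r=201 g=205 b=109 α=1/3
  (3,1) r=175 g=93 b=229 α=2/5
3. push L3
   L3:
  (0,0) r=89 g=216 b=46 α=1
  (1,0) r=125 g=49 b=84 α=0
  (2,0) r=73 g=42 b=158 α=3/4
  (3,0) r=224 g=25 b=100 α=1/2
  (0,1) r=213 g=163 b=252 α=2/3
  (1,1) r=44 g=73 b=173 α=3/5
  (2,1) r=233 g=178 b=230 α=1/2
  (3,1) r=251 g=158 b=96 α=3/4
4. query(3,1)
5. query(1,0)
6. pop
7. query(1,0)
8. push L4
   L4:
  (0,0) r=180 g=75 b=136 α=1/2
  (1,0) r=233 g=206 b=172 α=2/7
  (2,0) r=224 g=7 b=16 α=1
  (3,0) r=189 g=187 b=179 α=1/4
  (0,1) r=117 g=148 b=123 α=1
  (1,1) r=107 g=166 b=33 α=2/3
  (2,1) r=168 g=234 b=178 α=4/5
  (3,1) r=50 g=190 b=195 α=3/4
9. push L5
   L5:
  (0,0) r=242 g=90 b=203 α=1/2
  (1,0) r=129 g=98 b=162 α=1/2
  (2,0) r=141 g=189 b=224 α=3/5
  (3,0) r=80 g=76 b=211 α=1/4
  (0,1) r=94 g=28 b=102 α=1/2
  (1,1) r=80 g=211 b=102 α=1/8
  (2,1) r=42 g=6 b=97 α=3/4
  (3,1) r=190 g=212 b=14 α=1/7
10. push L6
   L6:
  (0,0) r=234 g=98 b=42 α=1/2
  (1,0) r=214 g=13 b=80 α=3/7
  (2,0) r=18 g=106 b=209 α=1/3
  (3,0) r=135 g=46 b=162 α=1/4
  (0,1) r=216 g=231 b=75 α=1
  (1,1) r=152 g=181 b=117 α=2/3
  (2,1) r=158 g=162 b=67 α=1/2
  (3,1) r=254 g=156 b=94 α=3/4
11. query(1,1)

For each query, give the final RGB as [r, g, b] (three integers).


query (3,1) [L1,L2,L3] — begin 0,0,0
after L1 α=1/2: [20, 1/2, 29]
after L2 α=2/5: [82, 75/2, 109]
after L3 α=3/4: [835/4, 1023/8, 397/4]
= [209, 128, 99]

(1,0) stack=L1,L2,L3; from [0,0,0]:
after L1 α=2/5: [8, 14, 58]
after L2 α=1/2: [126, 43/2, 138]
after L3 α=0: [126, 43/2, 138]
= [126, 22, 138]

query (1,0) [L1,L2] — begin 0,0,0
+L1 (α=2/5) → [8, 14, 58]
+L2 (α=1/2) → [126, 43/2, 138]
rounded: [126, 22, 138]

query (1,1) [L1,L2,L4,L5,L6] — begin 0,0,0
+L1 (α=0) → [0, 0, 0]
+L2 (α=4/7) → [400/7, 956/7, 564/7]
+L4 (α=2/3) → [1898/21, 3280/21, 342/7]
+L5 (α=1/8) → [1069/12, 3913/24, 111/2]
+L6 (α=2/3) → [4717/36, 12601/72, 193/2]
= [131, 175, 96]


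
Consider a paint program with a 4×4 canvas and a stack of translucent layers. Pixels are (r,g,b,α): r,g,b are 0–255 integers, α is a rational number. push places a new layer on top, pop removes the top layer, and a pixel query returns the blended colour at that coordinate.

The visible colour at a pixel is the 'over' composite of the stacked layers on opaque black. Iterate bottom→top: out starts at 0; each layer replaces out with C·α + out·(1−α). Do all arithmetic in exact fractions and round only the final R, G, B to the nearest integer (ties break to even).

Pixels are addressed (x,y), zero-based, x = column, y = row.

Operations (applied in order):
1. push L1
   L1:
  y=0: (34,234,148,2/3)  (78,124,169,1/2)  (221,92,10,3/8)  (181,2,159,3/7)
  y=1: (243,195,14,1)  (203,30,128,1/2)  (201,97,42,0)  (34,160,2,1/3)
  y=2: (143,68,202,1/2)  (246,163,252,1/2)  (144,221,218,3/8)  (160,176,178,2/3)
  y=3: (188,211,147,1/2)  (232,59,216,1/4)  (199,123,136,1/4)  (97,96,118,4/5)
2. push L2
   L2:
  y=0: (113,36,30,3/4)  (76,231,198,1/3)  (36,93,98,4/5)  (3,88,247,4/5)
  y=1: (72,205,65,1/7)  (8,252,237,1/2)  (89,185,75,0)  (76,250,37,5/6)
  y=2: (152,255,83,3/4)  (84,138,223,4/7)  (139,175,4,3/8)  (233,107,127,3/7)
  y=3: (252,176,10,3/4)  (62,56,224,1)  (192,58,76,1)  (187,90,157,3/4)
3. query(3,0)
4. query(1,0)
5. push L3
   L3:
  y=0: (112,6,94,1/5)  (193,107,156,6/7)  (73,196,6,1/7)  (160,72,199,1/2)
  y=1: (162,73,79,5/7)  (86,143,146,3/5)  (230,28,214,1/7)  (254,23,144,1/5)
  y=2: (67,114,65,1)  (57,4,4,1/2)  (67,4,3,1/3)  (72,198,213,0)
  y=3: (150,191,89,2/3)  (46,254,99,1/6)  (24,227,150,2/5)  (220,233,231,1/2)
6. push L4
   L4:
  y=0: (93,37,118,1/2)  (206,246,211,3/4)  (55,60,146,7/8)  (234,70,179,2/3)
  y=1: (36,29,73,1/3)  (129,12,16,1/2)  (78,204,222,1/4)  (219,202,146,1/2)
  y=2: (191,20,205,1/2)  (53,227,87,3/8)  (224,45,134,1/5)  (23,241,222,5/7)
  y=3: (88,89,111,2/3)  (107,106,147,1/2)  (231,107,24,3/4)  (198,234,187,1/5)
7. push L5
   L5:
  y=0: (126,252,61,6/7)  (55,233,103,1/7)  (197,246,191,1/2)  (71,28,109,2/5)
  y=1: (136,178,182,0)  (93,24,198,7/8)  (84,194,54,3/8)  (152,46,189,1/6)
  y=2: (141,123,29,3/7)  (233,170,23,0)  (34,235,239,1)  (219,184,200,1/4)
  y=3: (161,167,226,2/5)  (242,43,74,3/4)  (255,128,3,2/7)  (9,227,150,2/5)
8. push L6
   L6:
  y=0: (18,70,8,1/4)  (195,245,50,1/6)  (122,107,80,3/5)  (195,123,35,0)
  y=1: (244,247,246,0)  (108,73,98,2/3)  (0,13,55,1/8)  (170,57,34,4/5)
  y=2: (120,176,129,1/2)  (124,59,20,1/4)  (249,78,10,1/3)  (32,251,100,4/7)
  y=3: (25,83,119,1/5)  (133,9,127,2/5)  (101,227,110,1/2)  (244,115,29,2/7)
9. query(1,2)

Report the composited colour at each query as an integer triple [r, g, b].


(3,0) stack=L1,L2; from [0,0,0]:
+L1 (α=3/7) → [543/7, 6/7, 477/7]
+L2 (α=4/5) → [627/35, 494/7, 7393/35]
rounded: [18, 71, 211]

(1,0) stack=L1,L2; from [0,0,0]:
L1 α=1/2: [39, 62, 169/2]
L2 α=1/3: [154/3, 355/3, 367/3]
= [51, 118, 122]

(1,2) stack=L1,L2,L3,L4,L5,L6; from [0,0,0]:
after L1 α=1/2: [123, 163/2, 126]
after L2 α=4/7: [705/7, 1593/14, 1270/7]
after L3 α=1/2: [552/7, 1649/28, 649/7]
after L4 α=3/8: [3873/56, 27313/224, 634/7]
after L5 α=0: [3873/56, 27313/224, 634/7]
after L6 α=1/4: [18563/224, 95155/896, 1021/14]
rounded: [83, 106, 73]


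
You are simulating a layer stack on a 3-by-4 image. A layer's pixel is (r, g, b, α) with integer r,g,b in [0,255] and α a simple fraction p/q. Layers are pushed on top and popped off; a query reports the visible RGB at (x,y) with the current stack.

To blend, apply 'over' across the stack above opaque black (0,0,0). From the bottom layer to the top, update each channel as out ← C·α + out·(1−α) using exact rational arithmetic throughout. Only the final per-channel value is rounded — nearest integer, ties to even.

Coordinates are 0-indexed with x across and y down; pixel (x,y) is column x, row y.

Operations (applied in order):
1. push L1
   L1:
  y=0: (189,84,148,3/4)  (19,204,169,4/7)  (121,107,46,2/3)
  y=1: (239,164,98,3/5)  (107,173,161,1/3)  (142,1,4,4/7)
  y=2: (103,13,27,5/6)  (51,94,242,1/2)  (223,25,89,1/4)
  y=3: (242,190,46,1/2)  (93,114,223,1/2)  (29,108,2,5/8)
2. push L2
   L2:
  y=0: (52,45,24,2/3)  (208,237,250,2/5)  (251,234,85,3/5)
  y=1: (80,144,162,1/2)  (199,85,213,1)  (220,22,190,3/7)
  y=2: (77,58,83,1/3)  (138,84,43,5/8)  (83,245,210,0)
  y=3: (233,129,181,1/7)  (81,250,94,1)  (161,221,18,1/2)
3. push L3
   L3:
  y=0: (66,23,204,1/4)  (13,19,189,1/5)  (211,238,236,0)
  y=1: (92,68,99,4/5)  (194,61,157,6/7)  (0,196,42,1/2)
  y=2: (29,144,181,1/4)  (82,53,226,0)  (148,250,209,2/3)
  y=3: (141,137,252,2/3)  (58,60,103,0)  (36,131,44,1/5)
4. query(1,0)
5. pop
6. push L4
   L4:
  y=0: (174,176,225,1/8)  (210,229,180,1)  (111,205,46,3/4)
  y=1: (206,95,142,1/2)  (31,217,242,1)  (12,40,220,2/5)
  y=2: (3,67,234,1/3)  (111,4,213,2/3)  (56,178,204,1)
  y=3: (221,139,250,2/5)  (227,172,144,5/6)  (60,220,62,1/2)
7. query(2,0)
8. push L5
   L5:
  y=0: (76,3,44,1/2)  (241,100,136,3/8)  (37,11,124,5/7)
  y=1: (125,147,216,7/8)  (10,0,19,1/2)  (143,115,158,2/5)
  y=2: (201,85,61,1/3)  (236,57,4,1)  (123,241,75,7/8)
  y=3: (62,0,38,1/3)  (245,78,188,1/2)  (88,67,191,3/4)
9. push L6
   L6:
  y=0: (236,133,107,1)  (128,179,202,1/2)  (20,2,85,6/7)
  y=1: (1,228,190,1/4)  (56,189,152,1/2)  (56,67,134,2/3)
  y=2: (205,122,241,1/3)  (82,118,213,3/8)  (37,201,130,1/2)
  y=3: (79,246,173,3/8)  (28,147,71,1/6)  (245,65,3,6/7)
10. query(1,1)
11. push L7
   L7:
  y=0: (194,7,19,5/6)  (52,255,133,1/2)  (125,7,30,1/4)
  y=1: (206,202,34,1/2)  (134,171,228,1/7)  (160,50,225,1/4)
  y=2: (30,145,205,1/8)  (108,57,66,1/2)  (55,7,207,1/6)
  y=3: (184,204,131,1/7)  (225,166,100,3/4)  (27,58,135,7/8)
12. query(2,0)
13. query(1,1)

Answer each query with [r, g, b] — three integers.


query (1,0) [L1,L2,L3] — begin 0,0,0
+L1 (α=4/7) → [76/7, 816/7, 676/7]
+L2 (α=2/5) → [628/7, 5766/35, 5528/35]
+L3 (α=1/5) → [2603/35, 23729/175, 28727/175]
rounded: [74, 136, 164]

(2,0) stack=L1,L2,L4; from [0,0,0]:
L1 α=2/3: [242/3, 214/3, 92/3]
L2 α=3/5: [2743/15, 2534/15, 949/15]
L4 α=3/4: [3869/30, 11759/60, 3019/60]
rounded: [129, 196, 50]

at x=1,y=1 over L1,L2,L4,L5,L6:
+L1 (α=1/3) → [107/3, 173/3, 161/3]
+L2 (α=1) → [199, 85, 213]
+L4 (α=1) → [31, 217, 242]
+L5 (α=1/2) → [41/2, 217/2, 261/2]
+L6 (α=1/2) → [153/4, 595/4, 565/4]
= [38, 149, 141]

(2,0) stack=L1,L2,L4,L5,L6,L7; from [0,0,0]:
L1 α=2/3: [242/3, 214/3, 92/3]
L2 α=3/5: [2743/15, 2534/15, 949/15]
L4 α=3/4: [3869/30, 11759/60, 3019/60]
L5 α=5/7: [6644/105, 13409/210, 21619/210]
L6 α=6/7: [19244/735, 15929/1470, 128719/1470]
L7 α=1/4: [49869/980, 19359/1960, 143419/1960]
= [51, 10, 73]

(1,1) stack=L1,L2,L4,L5,L6,L7; from [0,0,0]:
L1 α=1/3: [107/3, 173/3, 161/3]
L2 α=1: [199, 85, 213]
L4 α=1: [31, 217, 242]
L5 α=1/2: [41/2, 217/2, 261/2]
L6 α=1/2: [153/4, 595/4, 565/4]
L7 α=1/7: [727/14, 2127/14, 2151/14]
= [52, 152, 154]
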